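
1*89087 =89087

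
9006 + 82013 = 91019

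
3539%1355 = 829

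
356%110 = 26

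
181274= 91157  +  90117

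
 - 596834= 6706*(  -  89)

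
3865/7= 552 + 1/7= 552.14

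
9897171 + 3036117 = 12933288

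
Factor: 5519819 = 5519819^1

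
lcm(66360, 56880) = 398160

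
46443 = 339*137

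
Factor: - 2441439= - 3^2*7^1*11^1*13^1*271^1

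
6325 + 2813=9138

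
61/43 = 61/43 = 1.42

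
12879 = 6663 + 6216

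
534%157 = 63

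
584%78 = 38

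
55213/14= 55213/14 = 3943.79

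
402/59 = 402/59 = 6.81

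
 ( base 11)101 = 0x7a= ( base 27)4e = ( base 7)233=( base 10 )122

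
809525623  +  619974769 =1429500392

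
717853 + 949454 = 1667307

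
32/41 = 32/41 = 0.78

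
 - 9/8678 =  - 9/8678 = - 0.00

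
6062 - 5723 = 339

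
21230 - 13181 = 8049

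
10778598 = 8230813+2547785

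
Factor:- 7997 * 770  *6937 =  - 42715895530 = - 2^1 * 5^1 * 7^2*11^2*727^1*991^1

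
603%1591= 603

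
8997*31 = 278907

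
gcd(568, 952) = 8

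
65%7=2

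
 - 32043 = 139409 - 171452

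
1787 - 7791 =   -  6004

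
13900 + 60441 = 74341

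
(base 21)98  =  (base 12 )145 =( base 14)101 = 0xc5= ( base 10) 197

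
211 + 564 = 775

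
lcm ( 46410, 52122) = 3387930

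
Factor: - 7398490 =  - 2^1*5^1 * 11^1*103^1*653^1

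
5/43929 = 5/43929=0.00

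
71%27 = 17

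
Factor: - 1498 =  - 2^1*7^1*107^1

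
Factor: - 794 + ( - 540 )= - 1334 = - 2^1*23^1*29^1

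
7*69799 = 488593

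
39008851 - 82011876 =-43003025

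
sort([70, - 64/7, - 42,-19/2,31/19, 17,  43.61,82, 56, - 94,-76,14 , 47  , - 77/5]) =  [-94,  -  76,-42, - 77/5,-19/2, - 64/7,31/19, 14 , 17,43.61,47,56,70, 82 ] 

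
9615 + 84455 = 94070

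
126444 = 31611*4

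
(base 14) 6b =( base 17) 5a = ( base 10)95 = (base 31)32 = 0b1011111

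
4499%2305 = 2194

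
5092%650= 542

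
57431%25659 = 6113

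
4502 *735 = 3308970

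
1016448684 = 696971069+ 319477615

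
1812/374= 4 + 158/187 = 4.84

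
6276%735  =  396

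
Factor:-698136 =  - 2^3*3^1* 19^1 * 1531^1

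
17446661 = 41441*421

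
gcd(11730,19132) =2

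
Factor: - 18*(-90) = 1620= 2^2 * 3^4*5^1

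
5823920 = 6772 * 860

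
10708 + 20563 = 31271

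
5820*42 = 244440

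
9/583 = 9/583 = 0.02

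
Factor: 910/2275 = 2/5 =2^1 * 5^( - 1 )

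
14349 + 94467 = 108816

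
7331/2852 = 7331/2852 = 2.57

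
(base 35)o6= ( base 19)26a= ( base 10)846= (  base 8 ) 1516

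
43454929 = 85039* 511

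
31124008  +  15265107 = 46389115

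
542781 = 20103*27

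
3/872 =3/872 = 0.00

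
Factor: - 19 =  - 19^1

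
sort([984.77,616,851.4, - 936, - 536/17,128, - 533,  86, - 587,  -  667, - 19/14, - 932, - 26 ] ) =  [ - 936, - 932, - 667, - 587, - 533, - 536/17, - 26,- 19/14,86,128,616,851.4, 984.77]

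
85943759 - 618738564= - 532794805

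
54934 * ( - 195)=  - 10712130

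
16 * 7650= 122400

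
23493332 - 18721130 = 4772202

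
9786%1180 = 346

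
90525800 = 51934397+38591403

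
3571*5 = 17855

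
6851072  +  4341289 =11192361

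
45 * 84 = 3780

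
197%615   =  197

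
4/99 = 4/99 = 0.04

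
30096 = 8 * 3762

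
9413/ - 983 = -10 + 417/983 = - 9.58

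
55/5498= 55/5498 = 0.01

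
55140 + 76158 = 131298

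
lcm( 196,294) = 588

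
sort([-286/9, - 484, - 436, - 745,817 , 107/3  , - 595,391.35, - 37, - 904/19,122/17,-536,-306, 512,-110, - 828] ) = [ - 828 ,-745, - 595 , - 536,-484,-436, -306, - 110, - 904/19, - 37, - 286/9 , 122/17, 107/3,391.35, 512,817] 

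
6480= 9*720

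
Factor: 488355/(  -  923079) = -162785/307693 =-5^1 * 7^1*4651^1*307693^( - 1)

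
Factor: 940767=3^1*313589^1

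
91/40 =2 + 11/40 = 2.27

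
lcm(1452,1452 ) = 1452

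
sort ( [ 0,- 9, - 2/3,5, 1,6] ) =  [-9, - 2/3,0, 1, 5, 6 ] 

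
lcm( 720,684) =13680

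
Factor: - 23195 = -5^1*4639^1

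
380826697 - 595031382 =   -  214204685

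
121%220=121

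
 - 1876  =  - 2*938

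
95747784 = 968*98913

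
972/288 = 3 + 3/8 =3.38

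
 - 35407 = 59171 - 94578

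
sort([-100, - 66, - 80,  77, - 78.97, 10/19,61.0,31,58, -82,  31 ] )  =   [  -  100,-82 ,-80, - 78.97, - 66, 10/19,  31,  31, 58, 61.0, 77 ] 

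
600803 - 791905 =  - 191102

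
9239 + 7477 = 16716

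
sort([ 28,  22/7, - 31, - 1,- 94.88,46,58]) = [ - 94.88, - 31,-1,22/7,28,46,58]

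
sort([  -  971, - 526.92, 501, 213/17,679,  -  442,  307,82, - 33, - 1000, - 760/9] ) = [ - 1000,-971, - 526.92, - 442, - 760/9, - 33, 213/17, 82,307, 501, 679] 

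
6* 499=2994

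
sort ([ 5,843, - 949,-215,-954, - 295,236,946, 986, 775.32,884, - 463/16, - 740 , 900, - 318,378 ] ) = [ - 954,-949, - 740, - 318, - 295, - 215,  -  463/16,5, 236,378,775.32,843, 884,900,946, 986]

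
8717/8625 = 1 + 4/375 =1.01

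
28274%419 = 201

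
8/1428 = 2/357  =  0.01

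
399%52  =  35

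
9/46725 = 3/15575 = 0.00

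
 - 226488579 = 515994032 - 742482611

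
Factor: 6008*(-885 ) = - 2^3*3^1*5^1 * 59^1 * 751^1 = - 5317080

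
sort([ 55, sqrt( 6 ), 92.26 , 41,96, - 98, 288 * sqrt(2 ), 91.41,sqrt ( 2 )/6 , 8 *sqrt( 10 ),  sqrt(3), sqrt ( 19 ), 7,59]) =[ - 98,sqrt( 2) /6,sqrt( 3 ), sqrt( 6 ) , sqrt( 19 ) , 7, 8*sqrt( 10),41,55,59, 91.41, 92.26,  96, 288*sqrt( 2 )]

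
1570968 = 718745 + 852223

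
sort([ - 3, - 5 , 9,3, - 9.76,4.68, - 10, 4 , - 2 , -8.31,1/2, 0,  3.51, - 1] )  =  [ - 10, - 9.76,  -  8.31, - 5 , - 3 , - 2,  -  1, 0,1/2,3, 3.51, 4, 4.68, 9 ] 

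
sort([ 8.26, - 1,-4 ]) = [ - 4 , - 1 , 8.26]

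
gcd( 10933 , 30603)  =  1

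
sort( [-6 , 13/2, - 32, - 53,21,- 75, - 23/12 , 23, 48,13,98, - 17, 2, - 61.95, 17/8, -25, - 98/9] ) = [-75,-61.95, - 53,-32,-25,- 17,-98/9, - 6, - 23/12, 2,17/8,13/2, 13,21,23, 48, 98 ]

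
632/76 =8 + 6/19 = 8.32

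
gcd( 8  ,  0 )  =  8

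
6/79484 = 3/39742  =  0.00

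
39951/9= 4439 = 4439.00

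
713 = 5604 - 4891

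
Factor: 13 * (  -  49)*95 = -60515 =-5^1*7^2 *13^1*19^1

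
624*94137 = 58741488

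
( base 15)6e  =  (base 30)3e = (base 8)150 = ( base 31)3b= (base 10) 104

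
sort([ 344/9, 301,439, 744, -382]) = [ - 382,  344/9, 301,439, 744]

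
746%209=119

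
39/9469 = 39/9469= 0.00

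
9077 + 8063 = 17140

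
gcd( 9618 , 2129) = 1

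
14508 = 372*39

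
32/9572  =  8/2393 = 0.00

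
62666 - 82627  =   - 19961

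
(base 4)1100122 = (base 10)5146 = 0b1010000011010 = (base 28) 6FM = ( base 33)4NV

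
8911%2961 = 28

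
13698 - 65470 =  - 51772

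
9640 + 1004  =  10644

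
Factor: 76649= 76649^1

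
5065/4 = 1266 + 1/4 = 1266.25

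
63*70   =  4410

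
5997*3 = 17991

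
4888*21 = 102648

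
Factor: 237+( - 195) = 2^1*3^1 * 7^1 = 42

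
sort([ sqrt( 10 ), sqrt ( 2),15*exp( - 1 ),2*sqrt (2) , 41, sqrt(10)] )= [ sqrt(2),2*sqrt (2),sqrt( 10 ),sqrt (10), 15*exp( - 1), 41]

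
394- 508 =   -  114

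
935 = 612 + 323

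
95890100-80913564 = 14976536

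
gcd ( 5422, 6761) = 1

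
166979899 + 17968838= 184948737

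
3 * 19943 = 59829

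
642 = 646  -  4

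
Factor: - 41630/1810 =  - 23 = -23^1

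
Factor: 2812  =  2^2*19^1*37^1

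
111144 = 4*27786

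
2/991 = 2/991= 0.00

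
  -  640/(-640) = 1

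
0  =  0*94172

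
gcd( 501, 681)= 3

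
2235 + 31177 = 33412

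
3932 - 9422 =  - 5490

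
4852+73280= 78132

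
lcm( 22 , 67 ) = 1474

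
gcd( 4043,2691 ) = 13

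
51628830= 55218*935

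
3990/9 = 1330/3 = 443.33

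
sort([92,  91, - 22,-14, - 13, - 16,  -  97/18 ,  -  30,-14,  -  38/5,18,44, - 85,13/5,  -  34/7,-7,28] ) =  [-85, -30 , - 22, - 16, - 14, - 14,  -  13,  -  38/5,  -  7,  -  97/18,  -  34/7  ,  13/5,18,28,44, 91 , 92 ] 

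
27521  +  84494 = 112015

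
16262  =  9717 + 6545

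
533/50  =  533/50 = 10.66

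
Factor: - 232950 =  - 2^1 * 3^1*5^2*1553^1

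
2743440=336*8165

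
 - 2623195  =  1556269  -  4179464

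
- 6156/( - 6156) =1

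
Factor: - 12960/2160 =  - 2^1 * 3^1 =- 6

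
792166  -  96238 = 695928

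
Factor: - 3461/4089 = -3^( - 1 ) * 29^( - 1)*47^(  -  1)*3461^1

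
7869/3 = 2623 = 2623.00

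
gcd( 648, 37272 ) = 24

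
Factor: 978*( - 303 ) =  - 296334 = - 2^1*3^2* 101^1*163^1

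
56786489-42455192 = 14331297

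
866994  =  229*3786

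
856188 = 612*1399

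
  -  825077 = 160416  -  985493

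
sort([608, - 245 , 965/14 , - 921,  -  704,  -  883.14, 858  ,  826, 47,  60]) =[ - 921, - 883.14, - 704,-245, 47,60,965/14,608, 826, 858]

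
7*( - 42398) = -296786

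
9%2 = 1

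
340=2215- 1875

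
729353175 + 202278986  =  931632161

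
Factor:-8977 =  - 47^1*191^1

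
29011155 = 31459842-2448687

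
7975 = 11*725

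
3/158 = 3/158= 0.02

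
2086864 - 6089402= - 4002538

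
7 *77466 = 542262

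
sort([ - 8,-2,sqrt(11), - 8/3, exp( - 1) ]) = [-8,-8/3, - 2 , exp( - 1),  sqrt( 11) ] 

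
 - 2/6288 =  - 1 + 3143/3144= - 0.00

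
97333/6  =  16222 + 1/6 = 16222.17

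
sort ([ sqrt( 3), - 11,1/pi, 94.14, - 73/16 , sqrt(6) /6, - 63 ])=[ - 63,-11, - 73/16, 1/pi,sqrt(6)/6, sqrt(3), 94.14 ]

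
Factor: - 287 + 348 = 61^1 = 61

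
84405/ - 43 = -1963 + 4/43 = -1962.91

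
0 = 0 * 4538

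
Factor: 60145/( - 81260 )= - 12029/16252  =  - 2^ (-2 )*17^( - 1) * 23^1*239^ ( - 1) *523^1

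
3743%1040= 623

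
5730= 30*191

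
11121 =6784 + 4337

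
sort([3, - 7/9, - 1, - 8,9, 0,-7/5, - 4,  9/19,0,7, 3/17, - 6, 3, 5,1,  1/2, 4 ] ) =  [ - 8, - 6, - 4, - 7/5, - 1, - 7/9 , 0, 0,3/17,  9/19, 1/2,1, 3,  3,  4, 5, 7, 9 ] 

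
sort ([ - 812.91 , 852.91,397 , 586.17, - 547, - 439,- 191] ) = [ - 812.91,-547,-439, - 191, 397,586.17,852.91 ] 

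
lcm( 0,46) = 0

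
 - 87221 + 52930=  - 34291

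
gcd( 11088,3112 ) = 8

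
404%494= 404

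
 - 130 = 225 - 355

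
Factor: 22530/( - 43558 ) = -15/29 = - 3^1 * 5^1*29^( - 1 )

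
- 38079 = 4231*(  -  9 ) 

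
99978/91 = 1098 + 60/91 = 1098.66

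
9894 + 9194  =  19088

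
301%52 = 41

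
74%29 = 16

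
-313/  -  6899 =313/6899 = 0.05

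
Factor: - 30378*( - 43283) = 1314850974 = 2^1*3^1 * 61^1* 83^1*43283^1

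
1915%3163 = 1915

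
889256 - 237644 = 651612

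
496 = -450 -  - 946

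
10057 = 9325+732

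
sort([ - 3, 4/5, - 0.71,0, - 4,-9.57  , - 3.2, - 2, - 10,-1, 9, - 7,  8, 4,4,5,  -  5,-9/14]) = [-10,-9.57, - 7, -5, - 4,-3.2, - 3 , - 2, - 1,-0.71, - 9/14,0, 4/5, 4,4, 5,8,9]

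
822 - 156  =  666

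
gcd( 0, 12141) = 12141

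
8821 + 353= 9174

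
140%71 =69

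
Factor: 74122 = 2^1*37061^1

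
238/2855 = 238/2855 = 0.08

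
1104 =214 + 890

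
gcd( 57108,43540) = 4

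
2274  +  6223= 8497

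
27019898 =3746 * 7213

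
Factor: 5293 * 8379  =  44350047=3^2 * 7^2*19^1 * 67^1*79^1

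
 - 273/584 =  - 273/584 = - 0.47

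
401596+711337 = 1112933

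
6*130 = 780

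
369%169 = 31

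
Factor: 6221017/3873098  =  2^(-1 )*11^1*23^1*67^1 * 191^(-1 )*367^1 * 10139^(-1 )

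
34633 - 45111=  - 10478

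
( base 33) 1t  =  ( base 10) 62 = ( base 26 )2A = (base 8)76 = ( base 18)38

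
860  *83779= 72049940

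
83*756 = 62748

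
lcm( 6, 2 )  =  6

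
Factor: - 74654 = - 2^1* 163^1 * 229^1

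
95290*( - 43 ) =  - 4097470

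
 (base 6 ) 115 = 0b101111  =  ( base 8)57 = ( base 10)47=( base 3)1202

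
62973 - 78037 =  - 15064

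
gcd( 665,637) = 7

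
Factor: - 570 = -2^1 * 3^1*5^1 * 19^1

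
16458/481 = 34 + 8/37 =34.22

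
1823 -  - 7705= 9528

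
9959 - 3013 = 6946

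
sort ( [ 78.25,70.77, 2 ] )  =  [ 2,70.77,78.25 ]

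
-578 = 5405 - 5983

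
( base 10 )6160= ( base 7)23650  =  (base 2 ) 1100000010000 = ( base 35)510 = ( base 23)bej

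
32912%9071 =5699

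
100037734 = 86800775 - - 13236959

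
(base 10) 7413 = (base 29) 8NI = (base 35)61S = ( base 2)1110011110101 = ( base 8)16365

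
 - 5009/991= - 6 + 937/991 =- 5.05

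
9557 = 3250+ 6307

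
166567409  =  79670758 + 86896651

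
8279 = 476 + 7803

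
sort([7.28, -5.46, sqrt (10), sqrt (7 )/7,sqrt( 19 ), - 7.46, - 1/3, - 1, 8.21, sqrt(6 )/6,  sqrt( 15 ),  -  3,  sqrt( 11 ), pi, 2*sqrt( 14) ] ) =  [ - 7.46, - 5.46,  -  3, - 1,  -  1/3, sqrt ( 7) /7,sqrt( 6) /6, pi,sqrt( 10), sqrt(11 ),  sqrt(15 ), sqrt ( 19), 7.28,  2*sqrt(14), 8.21] 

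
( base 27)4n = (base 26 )51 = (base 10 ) 131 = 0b10000011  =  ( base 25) 56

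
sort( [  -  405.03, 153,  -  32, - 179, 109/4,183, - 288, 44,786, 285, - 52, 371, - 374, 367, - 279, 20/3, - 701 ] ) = [ - 701, - 405.03, - 374, - 288,  -  279,- 179, - 52, - 32, 20/3, 109/4, 44,153 , 183,285, 367,371,786]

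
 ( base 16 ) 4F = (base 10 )79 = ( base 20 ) 3j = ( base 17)4b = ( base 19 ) 43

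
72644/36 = 18161/9 = 2017.89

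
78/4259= 78/4259 = 0.02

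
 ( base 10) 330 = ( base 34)9o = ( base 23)e8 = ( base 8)512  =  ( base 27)C6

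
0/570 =0 = 0.00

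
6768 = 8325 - 1557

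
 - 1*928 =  - 928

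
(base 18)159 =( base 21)k3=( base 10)423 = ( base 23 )i9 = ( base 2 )110100111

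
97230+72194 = 169424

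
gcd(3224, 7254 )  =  806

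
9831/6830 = 1 + 3001/6830 = 1.44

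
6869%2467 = 1935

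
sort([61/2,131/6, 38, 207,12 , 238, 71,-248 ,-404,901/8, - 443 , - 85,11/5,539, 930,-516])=[ -516,  -  443, - 404,-248,-85, 11/5, 12, 131/6,61/2, 38, 71, 901/8, 207 , 238, 539,930]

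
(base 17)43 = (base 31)29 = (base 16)47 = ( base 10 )71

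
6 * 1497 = 8982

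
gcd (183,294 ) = 3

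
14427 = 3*4809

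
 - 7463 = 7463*( - 1 ) 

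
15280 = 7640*2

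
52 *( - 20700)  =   - 1076400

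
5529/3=1843=1843.00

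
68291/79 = 68291/79 = 864.44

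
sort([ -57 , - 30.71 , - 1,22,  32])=[ - 57, - 30.71,-1,22, 32 ]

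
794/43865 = 794/43865 = 0.02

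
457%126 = 79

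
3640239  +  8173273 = 11813512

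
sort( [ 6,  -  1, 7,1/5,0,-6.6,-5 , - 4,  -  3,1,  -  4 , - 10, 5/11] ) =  [ - 10, -6.6, - 5, -4,-4 ,-3,-1,0,1/5,5/11, 1, 6, 7]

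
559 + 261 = 820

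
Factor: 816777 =3^3 * 13^2*179^1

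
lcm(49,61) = 2989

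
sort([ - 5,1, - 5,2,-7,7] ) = [ - 7 , - 5, - 5,1,  2, 7]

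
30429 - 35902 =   -  5473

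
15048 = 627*24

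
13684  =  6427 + 7257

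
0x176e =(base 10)5998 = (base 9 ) 8204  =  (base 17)13CE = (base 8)13556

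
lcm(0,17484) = 0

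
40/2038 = 20/1019 = 0.02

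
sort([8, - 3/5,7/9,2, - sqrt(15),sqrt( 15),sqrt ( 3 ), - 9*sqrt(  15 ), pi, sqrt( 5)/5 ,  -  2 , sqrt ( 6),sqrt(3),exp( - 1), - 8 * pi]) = [ - 9*sqrt ( 15 ), - 8*pi, - sqrt(15) ,-2, - 3/5 , exp ( - 1) , sqrt( 5)/5,7/9, sqrt (3), sqrt ( 3 ),  2,sqrt( 6) , pi, sqrt(15 ) , 8] 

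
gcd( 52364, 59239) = 1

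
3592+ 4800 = 8392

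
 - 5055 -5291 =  - 10346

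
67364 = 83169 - 15805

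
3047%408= 191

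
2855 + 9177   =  12032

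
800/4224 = 25/132 = 0.19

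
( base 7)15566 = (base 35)3ky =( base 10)4409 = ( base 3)20001022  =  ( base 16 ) 1139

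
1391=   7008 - 5617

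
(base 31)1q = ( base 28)21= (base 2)111001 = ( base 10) 57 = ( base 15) 3C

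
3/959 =3/959 = 0.00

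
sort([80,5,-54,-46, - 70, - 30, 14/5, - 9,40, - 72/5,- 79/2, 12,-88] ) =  [ - 88, - 70 , - 54, - 46,  -  79/2, - 30, - 72/5, - 9, 14/5,5 , 12, 40, 80]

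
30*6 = 180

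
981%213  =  129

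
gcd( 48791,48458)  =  1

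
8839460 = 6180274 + 2659186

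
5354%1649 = 407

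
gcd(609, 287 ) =7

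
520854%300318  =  220536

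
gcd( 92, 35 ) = 1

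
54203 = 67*809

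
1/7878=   1/7878 = 0.00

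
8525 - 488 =8037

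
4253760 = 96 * 44310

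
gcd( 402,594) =6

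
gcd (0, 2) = 2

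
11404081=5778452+5625629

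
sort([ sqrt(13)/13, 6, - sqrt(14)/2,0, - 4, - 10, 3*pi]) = [ -10, - 4, - sqrt(14)/2,0, sqrt(13 ) /13, 6, 3* pi]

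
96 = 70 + 26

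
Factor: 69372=2^2*3^2*41^1*47^1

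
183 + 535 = 718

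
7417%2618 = 2181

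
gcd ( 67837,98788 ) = 1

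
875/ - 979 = -875/979 = - 0.89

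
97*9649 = 935953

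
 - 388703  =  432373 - 821076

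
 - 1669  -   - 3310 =1641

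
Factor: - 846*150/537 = - 2^2*3^2* 5^2*47^1*179^ ( - 1)=- 42300/179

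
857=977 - 120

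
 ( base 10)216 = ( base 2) 11011000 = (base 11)187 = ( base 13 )138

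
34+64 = 98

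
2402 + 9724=12126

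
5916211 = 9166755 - 3250544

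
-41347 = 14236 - 55583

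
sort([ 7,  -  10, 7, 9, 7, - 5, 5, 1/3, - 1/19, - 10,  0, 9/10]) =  [ - 10, - 10, - 5,- 1/19,0, 1/3,9/10,5, 7,7, 7, 9]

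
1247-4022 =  - 2775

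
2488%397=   106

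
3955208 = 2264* 1747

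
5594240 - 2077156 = 3517084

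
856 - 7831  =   - 6975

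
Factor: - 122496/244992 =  - 1/2 =- 2^( - 1 ) 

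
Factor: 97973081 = 73^1*251^1*5347^1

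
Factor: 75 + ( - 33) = 42= 2^1*3^1*7^1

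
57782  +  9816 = 67598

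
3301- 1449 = 1852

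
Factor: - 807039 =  - 3^2*89671^1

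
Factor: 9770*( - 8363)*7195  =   - 2^1 * 5^2 * 977^1*1439^1*8363^1 = -587878339450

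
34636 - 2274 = 32362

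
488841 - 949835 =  - 460994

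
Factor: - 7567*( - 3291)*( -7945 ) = - 3^1*5^1*7^2*23^1*47^1*227^1*1097^1= - 197854311165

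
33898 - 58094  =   - 24196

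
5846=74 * 79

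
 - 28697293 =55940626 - 84637919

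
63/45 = 1 +2/5 = 1.40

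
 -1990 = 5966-7956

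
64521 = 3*21507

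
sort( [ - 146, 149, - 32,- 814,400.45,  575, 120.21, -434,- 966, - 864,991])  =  [ - 966, - 864, - 814,-434 ,-146, - 32,120.21,149,400.45, 575,991]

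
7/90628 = 7/90628 = 0.00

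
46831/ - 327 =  - 46831/327 = - 143.21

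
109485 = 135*811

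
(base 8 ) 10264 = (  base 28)5ck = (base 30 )4MG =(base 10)4276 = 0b1000010110100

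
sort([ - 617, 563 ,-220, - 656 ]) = [ - 656,-617 ,  -  220,563 ]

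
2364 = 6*394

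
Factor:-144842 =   -  2^1*72421^1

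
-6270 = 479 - 6749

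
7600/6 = 1266 + 2/3 = 1266.67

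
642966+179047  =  822013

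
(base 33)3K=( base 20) 5j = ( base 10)119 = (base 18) 6b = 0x77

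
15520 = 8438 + 7082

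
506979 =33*15363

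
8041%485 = 281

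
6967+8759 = 15726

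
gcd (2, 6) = 2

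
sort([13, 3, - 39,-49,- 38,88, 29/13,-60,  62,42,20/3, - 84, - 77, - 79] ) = [-84,-79, -77 ,- 60, - 49,-39,  -  38,29/13, 3, 20/3,13,42, 62,88 ] 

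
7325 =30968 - 23643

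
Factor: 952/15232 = 2^(  -  4) = 1/16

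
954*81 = 77274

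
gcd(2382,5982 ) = 6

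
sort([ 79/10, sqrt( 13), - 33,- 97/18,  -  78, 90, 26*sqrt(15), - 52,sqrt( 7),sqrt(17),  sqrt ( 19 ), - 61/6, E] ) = [ - 78, - 52, - 33 , - 61/6, - 97/18, sqrt( 7) , E, sqrt( 13), sqrt( 17), sqrt(19),  79/10, 90,26*sqrt ( 15)]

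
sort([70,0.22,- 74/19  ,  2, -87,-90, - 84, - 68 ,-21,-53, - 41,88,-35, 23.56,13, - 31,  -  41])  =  [ - 90, - 87, - 84,-68, - 53, - 41 , - 41,-35,-31,-21,-74/19,0.22, 2,13,  23.56,70, 88] 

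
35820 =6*5970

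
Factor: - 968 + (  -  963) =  - 1931 = - 1931^1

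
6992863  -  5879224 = 1113639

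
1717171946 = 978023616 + 739148330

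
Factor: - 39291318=-2^1*3^4*11^1*17^1*1297^1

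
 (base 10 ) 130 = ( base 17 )7B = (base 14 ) 94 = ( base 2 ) 10000010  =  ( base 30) 4a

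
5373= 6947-1574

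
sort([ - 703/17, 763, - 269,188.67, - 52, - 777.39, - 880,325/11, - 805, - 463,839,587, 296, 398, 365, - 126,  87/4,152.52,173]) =[ - 880, - 805,-777.39, - 463, - 269, - 126, - 52, - 703/17, 87/4,325/11,152.52, 173,188.67,296, 365,398,587,763, 839]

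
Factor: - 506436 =  -  2^2 * 3^1* 7^1 * 6029^1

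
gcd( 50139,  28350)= 81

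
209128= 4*52282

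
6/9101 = 6/9101 = 0.00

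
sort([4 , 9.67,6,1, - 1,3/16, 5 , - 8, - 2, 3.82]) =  [ - 8, - 2, - 1,3/16, 1,3.82, 4, 5,6,9.67 ] 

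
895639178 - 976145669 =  - 80506491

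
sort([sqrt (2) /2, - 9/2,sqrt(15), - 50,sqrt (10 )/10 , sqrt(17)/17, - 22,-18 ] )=[  -  50,-22,  -  18,-9/2 , sqrt (17)/17,sqrt( 10)/10,sqrt(2 )/2, sqrt(15 ) ] 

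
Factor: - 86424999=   -  3^1 * 113^1*254941^1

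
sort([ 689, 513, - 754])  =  [-754,513,689]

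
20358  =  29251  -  8893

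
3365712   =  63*53424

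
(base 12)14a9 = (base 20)61D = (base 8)4601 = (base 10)2433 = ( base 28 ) 32p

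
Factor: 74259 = 3^2 * 37^1*223^1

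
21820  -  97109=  - 75289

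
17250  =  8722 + 8528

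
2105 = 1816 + 289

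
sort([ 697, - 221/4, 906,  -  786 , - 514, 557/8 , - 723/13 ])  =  [-786,  -  514 ,-723/13, - 221/4,557/8, 697,906]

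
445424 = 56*7954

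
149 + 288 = 437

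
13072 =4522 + 8550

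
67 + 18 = 85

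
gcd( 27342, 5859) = 1953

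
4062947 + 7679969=11742916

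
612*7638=4674456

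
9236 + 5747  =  14983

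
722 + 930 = 1652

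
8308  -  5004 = 3304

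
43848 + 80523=124371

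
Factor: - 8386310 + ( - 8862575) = -17248885 = - 5^1*113^1 * 30529^1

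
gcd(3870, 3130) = 10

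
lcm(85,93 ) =7905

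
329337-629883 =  - 300546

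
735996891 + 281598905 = 1017595796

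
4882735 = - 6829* (-715)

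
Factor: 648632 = 2^3*89^1*911^1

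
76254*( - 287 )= -21884898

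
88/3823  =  88/3823 = 0.02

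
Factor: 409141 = 79^1*5179^1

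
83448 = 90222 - 6774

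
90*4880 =439200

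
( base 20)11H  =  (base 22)JJ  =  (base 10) 437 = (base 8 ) 665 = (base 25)HC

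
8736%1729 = 91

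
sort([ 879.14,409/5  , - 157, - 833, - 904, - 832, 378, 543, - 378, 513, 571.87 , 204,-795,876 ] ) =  [ -904,  -  833, - 832, - 795, - 378, - 157,  409/5,204, 378, 513,  543 , 571.87,876,879.14 ] 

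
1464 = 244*6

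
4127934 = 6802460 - 2674526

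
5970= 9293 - 3323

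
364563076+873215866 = 1237778942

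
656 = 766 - 110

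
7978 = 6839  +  1139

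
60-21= 39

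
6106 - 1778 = 4328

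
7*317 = 2219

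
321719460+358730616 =680450076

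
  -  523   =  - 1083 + 560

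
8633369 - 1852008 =6781361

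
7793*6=46758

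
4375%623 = 14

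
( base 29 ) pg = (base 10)741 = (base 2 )1011100101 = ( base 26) 12D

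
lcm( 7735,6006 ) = 510510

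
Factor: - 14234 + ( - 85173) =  - 7^1*11^1 * 1291^1 = - 99407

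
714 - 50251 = -49537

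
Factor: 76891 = 17^1*4523^1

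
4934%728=566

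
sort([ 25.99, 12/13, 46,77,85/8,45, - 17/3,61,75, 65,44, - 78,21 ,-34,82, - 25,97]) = [ - 78, - 34,-25, - 17/3,12/13 , 85/8,21, 25.99,44,45,46,61, 65, 75, 77, 82,97 ] 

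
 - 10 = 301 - 311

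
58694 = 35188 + 23506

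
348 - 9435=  - 9087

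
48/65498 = 24/32749 = 0.00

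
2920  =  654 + 2266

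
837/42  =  19 + 13/14 = 19.93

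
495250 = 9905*50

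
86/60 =43/30 = 1.43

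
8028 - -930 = 8958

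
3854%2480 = 1374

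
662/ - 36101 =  - 1 + 35439/36101 = - 0.02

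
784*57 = 44688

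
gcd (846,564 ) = 282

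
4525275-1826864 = 2698411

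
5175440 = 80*64693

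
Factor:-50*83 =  -2^1*5^2*83^1 =- 4150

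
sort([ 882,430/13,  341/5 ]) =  [ 430/13,341/5, 882]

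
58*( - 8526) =-494508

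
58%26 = 6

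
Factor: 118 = 2^1*59^1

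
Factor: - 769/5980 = -2^(- 2 )*5^( - 1 )*13^ ( - 1 )*23^( - 1)*769^1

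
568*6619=3759592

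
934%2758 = 934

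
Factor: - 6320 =-2^4 * 5^1*79^1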